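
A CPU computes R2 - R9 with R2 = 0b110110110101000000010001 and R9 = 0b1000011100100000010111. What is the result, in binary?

0b101110011000011111111010

Subtract column by column in base 2:
  1-1 → 0
  0-1 → 1 (borrow)
  0-1-1 → 0 (borrow)
  0-0-1 → 1 (borrow)
  1-1-1 → 1 (borrow)
  0-0-1 → 1 (borrow)
  0-0-1 → 1 (borrow)
  0-0-1 → 1 (borrow)
  0-0-1 → 1 (borrow)
  0-0-1 → 1 (borrow)
  0-0-1 → 1 (borrow)
  0-1-1 → 0 (borrow)
  1-0-1 → 0
  0-0 → 0
  1-1 → 0
  0-1 → 1 (borrow)
  1-1-1 → 1 (borrow)
  1-0-1 → 0
  0-0 → 0
  1-0 → 1
  1-0 → 1
  0-1 → 1 (borrow)
  1-0-1 → 0
  1-0 → 1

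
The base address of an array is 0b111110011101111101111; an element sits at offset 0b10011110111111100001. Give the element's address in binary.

0b1010010010101111010000

Add column by column in base 2, right to left:
  1+1 = 0 carry 1
  1+0+1 = 0 carry 1
  1+0+1 = 0 carry 1
  1+0+1 = 0 carry 1
  0+0+1 = 1
  1+1 = 0 carry 1
  1+1+1 = 1 carry 1
  1+1+1 = 1 carry 1
  1+1+1 = 1 carry 1
  1+1+1 = 1 carry 1
  0+1+1 = 0 carry 1
  1+1+1 = 1 carry 1
  1+0+1 = 0 carry 1
  1+1+1 = 1 carry 1
  0+1+1 = 0 carry 1
  0+1+1 = 0 carry 1
  1+1+1 = 1 carry 1
  1+0+1 = 0 carry 1
  1+0+1 = 0 carry 1
  1+1+1 = 1 carry 1
  1+0+1 = 0 carry 1
  final carry 1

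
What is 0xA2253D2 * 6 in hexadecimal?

Multiply each base-16 digit by 6, carrying:
  2×6 = 12 → write C
  D×6 = 78 → write E carry 4
  3×6+4 = 22 → write 6 carry 1
  5×6+1 = 31 → write F carry 1
  2×6+1 = 13 → write D
  2×6 = 12 → write C
  A×6 = 60 → write C carry 3
  remaining carry: 3

0x3CCDF6EC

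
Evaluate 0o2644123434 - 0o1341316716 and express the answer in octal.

0o1302604516

Subtract column by column in base 8:
  4-6 → 6 (borrow)
  3-1-1 → 1
  4-7 → 5 (borrow)
  3-6-1 → 4 (borrow)
  2-1-1 → 0
  1-3 → 6 (borrow)
  4-1-1 → 2
  4-4 → 0
  6-3 → 3
  2-1 → 1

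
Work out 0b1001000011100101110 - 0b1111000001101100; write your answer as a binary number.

0b111001011011000010

Subtract column by column in base 2:
  0-0 → 0
  1-0 → 1
  1-1 → 0
  1-1 → 0
  0-0 → 0
  1-1 → 0
  0-1 → 1 (borrow)
  0-0-1 → 1 (borrow)
  1-0-1 → 0
  1-0 → 1
  1-0 → 1
  0-0 → 0
  0-1 → 1 (borrow)
  0-1-1 → 0 (borrow)
  0-1-1 → 0 (borrow)
  1-1-1 → 1 (borrow)
  0-0-1 → 1 (borrow)
  0-0-1 → 1 (borrow)
  1-0-1 → 0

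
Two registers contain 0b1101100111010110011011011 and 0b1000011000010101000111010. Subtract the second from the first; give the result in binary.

0b101001111000001010100001

Subtract column by column in base 2:
  1-0 → 1
  1-1 → 0
  0-0 → 0
  1-1 → 0
  1-1 → 0
  0-1 → 1 (borrow)
  1-0-1 → 0
  1-0 → 1
  0-0 → 0
  0-1 → 1 (borrow)
  1-0-1 → 0
  1-1 → 0
  0-0 → 0
  1-1 → 0
  0-0 → 0
  1-0 → 1
  1-0 → 1
  1-0 → 1
  0-1 → 1 (borrow)
  0-1-1 → 0 (borrow)
  1-0-1 → 0
  1-0 → 1
  0-0 → 0
  1-0 → 1
  1-1 → 0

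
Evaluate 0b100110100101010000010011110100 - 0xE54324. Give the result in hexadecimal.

0b100110100101010000010011110100 = 0x269504F4 in hexadecimal.
Subtract column by column in base 16:
  4-4 → 0
  F-2 → D
  4-3 → 1
  0-4 → C (borrow)
  5-5-1 → F (borrow)
  9-E-1 → A (borrow)
  6-0-1 → 5
  2-0 → 2

0x25AFC1D0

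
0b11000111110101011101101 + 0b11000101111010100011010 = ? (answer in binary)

0b110001101110000000000111

Add column by column in base 2, right to left:
  1+0 = 1
  0+1 = 1
  1+0 = 1
  1+1 = 0 carry 1
  0+1+1 = 0 carry 1
  1+0+1 = 0 carry 1
  1+0+1 = 0 carry 1
  1+0+1 = 0 carry 1
  0+1+1 = 0 carry 1
  1+0+1 = 0 carry 1
  0+1+1 = 0 carry 1
  1+0+1 = 0 carry 1
  0+1+1 = 0 carry 1
  1+1+1 = 1 carry 1
  1+1+1 = 1 carry 1
  1+1+1 = 1 carry 1
  1+0+1 = 0 carry 1
  1+1+1 = 1 carry 1
  0+0+1 = 1
  0+0 = 0
  0+0 = 0
  1+1 = 0 carry 1
  1+1+1 = 1 carry 1
  final carry 1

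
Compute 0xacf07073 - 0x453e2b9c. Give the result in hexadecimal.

0x67b244d7

Subtract column by column in base 16:
  3-c → 7 (borrow)
  7-9-1 → d (borrow)
  0-b-1 → 4 (borrow)
  7-2-1 → 4
  0-e → 2 (borrow)
  f-3-1 → b
  c-5 → 7
  a-4 → 6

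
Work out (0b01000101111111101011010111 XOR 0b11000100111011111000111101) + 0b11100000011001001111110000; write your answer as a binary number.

First 0b01000101111111101011010111 XOR 0b11000100111011111000111101 = 0b10000001000100010011101010.
Add column by column in base 2, right to left:
  0+0 = 0
  1+0 = 1
  0+0 = 0
  1+0 = 1
  0+1 = 1
  1+1 = 0 carry 1
  1+1+1 = 1 carry 1
  1+1+1 = 1 carry 1
  0+1+1 = 0 carry 1
  0+1+1 = 0 carry 1
  1+0+1 = 0 carry 1
  0+0+1 = 1
  0+1 = 1
  0+0 = 0
  1+0 = 1
  0+1 = 1
  0+1 = 1
  0+0 = 0
  1+0 = 1
  0+0 = 0
  0+0 = 0
  0+0 = 0
  0+0 = 0
  0+1 = 1
  0+1 = 1
  1+1 = 0 carry 1
  final carry 1

0b101100001011101100011011010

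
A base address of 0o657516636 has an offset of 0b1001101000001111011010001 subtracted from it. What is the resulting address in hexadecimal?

0o657516636 = 0x6BE9D9E in hexadecimal.
0b1001101000001111011010001 = 0x1341ED1 in hexadecimal.
Subtract column by column in base 16:
  E-1 → D
  9-D → C (borrow)
  D-E-1 → E (borrow)
  9-1-1 → 7
  E-4 → A
  B-3 → 8
  6-1 → 5

0x58A7ECD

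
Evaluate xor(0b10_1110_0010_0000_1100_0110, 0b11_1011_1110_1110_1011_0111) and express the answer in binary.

XOR bit by bit (1 where the bits differ):
  1011100010000011000110
^ 1110111110111010110111
= 0101011100111001110001

0b0101011100111001110001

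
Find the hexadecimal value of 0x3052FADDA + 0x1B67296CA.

Add column by column in base 16, right to left:
  A+A = 4 carry 1
  D+C+1 = A carry 1
  D+6+1 = 4 carry 1
  A+9+1 = 4 carry 1
  F+2+1 = 2 carry 1
  2+7+1 = A
  5+6 = B
  0+B = B
  3+1 = 4

0x4BBA244A4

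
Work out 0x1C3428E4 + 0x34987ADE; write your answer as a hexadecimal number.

0x50CCA3C2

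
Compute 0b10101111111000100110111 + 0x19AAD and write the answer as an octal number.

0o26305744

0b10101111111000100110111 = 0o25770467 in octal.
0x19AAD = 0o315255 in octal.
Add column by column in base 8, right to left:
  7+5 = 4 carry 1
  6+5+1 = 4 carry 1
  4+2+1 = 7
  0+5 = 5
  7+1 = 0 carry 1
  7+3+1 = 3 carry 1
  5+0+1 = 6
  2+0 = 2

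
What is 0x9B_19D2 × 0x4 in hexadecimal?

0x26C6748

Multiply each base-16 digit by 4, carrying:
  2×4 = 8 → write 8
  D×4 = 52 → write 4 carry 3
  9×4+3 = 39 → write 7 carry 2
  1×4+2 = 6 → write 6
  B×4 = 44 → write C carry 2
  9×4+2 = 38 → write 6 carry 2
  remaining carry: 2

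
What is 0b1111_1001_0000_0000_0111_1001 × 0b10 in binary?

0b1111100100000000011110010

Multiply each base-2 digit by 2, carrying:
  1×2 = 2 → write 0 carry 1
  0×2+1 = 1 → write 1
  0×2 = 0 → write 0
  1×2 = 2 → write 0 carry 1
  1×2+1 = 3 → write 1 carry 1
  1×2+1 = 3 → write 1 carry 1
  1×2+1 = 3 → write 1 carry 1
  0×2+1 = 1 → write 1
  0×2 = 0 → write 0
  0×2 = 0 → write 0
  0×2 = 0 → write 0
  0×2 = 0 → write 0
  0×2 = 0 → write 0
  0×2 = 0 → write 0
  0×2 = 0 → write 0
  0×2 = 0 → write 0
  1×2 = 2 → write 0 carry 1
  0×2+1 = 1 → write 1
  0×2 = 0 → write 0
  1×2 = 2 → write 0 carry 1
  1×2+1 = 3 → write 1 carry 1
  1×2+1 = 3 → write 1 carry 1
  1×2+1 = 3 → write 1 carry 1
  1×2+1 = 3 → write 1 carry 1
  remaining carry: 1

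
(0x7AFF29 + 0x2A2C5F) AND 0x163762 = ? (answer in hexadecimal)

0x42300

Add column by column in base 16, right to left:
  9+F = 8 carry 1
  2+5+1 = 8
  F+C = B carry 1
  F+2+1 = 2 carry 1
  A+A+1 = 5 carry 1
  7+2+1 = A
Sum = 0xA52B88; now AND with 0x163762:
  A&1=0, 5&6=4, 2&3=2, B&7=3, 8&6=0, 8&2=0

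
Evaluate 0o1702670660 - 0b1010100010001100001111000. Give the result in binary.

0o1702670660 = 0b1111000010110111000110110000 in binary.
Subtract column by column in base 2:
  0-0 → 0
  0-0 → 0
  0-0 → 0
  0-1 → 1 (borrow)
  1-1-1 → 1 (borrow)
  1-1-1 → 1 (borrow)
  0-1-1 → 0 (borrow)
  1-0-1 → 0
  1-0 → 1
  0-0 → 0
  0-0 → 0
  0-1 → 1 (borrow)
  1-1-1 → 1 (borrow)
  1-0-1 → 0
  1-0 → 1
  0-0 → 0
  1-1 → 0
  1-0 → 1
  0-0 → 0
  1-0 → 1
  0-1 → 1 (borrow)
  0-0-1 → 1 (borrow)
  0-1-1 → 0 (borrow)
  0-0-1 → 1 (borrow)
  1-1-1 → 1 (borrow)
  1-0-1 → 0
  1-0 → 1
  1-0 → 1

0b1101101110100101100100111000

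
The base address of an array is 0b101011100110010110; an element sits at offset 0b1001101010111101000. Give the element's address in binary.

0b1111000111101111110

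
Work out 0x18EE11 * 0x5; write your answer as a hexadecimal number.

0x7CA655

Multiply each base-16 digit by 5, carrying:
  1×5 = 5 → write 5
  1×5 = 5 → write 5
  E×5 = 70 → write 6 carry 4
  E×5+4 = 74 → write A carry 4
  8×5+4 = 44 → write C carry 2
  1×5+2 = 7 → write 7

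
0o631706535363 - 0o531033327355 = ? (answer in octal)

0o100653206006

Subtract column by column in base 8:
  3-5 → 6 (borrow)
  6-5-1 → 0
  3-3 → 0
  5-7 → 6 (borrow)
  3-2-1 → 0
  5-3 → 2
  6-3 → 3
  0-3 → 5 (borrow)
  7-0-1 → 6
  1-1 → 0
  3-3 → 0
  6-5 → 1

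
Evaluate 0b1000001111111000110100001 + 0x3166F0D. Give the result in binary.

0b100000111100110000010101110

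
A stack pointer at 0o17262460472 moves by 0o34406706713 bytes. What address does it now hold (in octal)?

0o53671367405

Add column by column in base 8, right to left:
  2+3 = 5
  7+1 = 0 carry 1
  4+7+1 = 4 carry 1
  0+6+1 = 7
  6+0 = 6
  4+7 = 3 carry 1
  2+6+1 = 1 carry 1
  6+0+1 = 7
  2+4 = 6
  7+4 = 3 carry 1
  1+3+1 = 5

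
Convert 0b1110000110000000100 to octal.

Group the bits in threes: 001 110 000 110 000 000 100 → 1606004.

0o1606004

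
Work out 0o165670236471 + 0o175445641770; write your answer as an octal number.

0o363336100461

Add column by column in base 8, right to left:
  1+0 = 1
  7+7 = 6 carry 1
  4+7+1 = 4 carry 1
  6+1+1 = 0 carry 1
  3+4+1 = 0 carry 1
  2+6+1 = 1 carry 1
  0+5+1 = 6
  7+4 = 3 carry 1
  6+4+1 = 3 carry 1
  5+5+1 = 3 carry 1
  6+7+1 = 6 carry 1
  1+1+1 = 3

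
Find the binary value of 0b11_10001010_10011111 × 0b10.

0b1110001010100111110

Multiply each base-2 digit by 2, carrying:
  1×2 = 2 → write 0 carry 1
  1×2+1 = 3 → write 1 carry 1
  1×2+1 = 3 → write 1 carry 1
  1×2+1 = 3 → write 1 carry 1
  1×2+1 = 3 → write 1 carry 1
  0×2+1 = 1 → write 1
  0×2 = 0 → write 0
  1×2 = 2 → write 0 carry 1
  0×2+1 = 1 → write 1
  1×2 = 2 → write 0 carry 1
  0×2+1 = 1 → write 1
  1×2 = 2 → write 0 carry 1
  0×2+1 = 1 → write 1
  0×2 = 0 → write 0
  0×2 = 0 → write 0
  1×2 = 2 → write 0 carry 1
  1×2+1 = 3 → write 1 carry 1
  1×2+1 = 3 → write 1 carry 1
  remaining carry: 1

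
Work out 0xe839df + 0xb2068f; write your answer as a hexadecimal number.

0x19a406e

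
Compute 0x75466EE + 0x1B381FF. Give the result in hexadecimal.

0x907E8ED

Add column by column in base 16, right to left:
  E+F = D carry 1
  E+F+1 = E carry 1
  6+1+1 = 8
  6+8 = E
  4+3 = 7
  5+B = 0 carry 1
  7+1+1 = 9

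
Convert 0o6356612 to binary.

Each octal digit is 3 bits: 6=110 3=011 5=101 6=110 6=110 1=001 2=010.

0b110011101110110001010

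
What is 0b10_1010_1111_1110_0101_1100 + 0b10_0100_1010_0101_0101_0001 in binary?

Add column by column in base 2, right to left:
  0+1 = 1
  0+0 = 0
  1+0 = 1
  1+0 = 1
  1+1 = 0 carry 1
  0+0+1 = 1
  1+1 = 0 carry 1
  0+0+1 = 1
  0+1 = 1
  1+0 = 1
  1+1 = 0 carry 1
  1+0+1 = 0 carry 1
  1+0+1 = 0 carry 1
  1+1+1 = 1 carry 1
  1+0+1 = 0 carry 1
  1+1+1 = 1 carry 1
  0+0+1 = 1
  1+0 = 1
  0+1 = 1
  1+0 = 1
  0+0 = 0
  1+1 = 0 carry 1
  final carry 1

0b10011111010001110101101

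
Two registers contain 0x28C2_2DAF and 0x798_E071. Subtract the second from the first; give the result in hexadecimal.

Subtract column by column in base 16:
  F-1 → E
  A-7 → 3
  D-0 → D
  2-E → 4 (borrow)
  2-8-1 → 9 (borrow)
  C-9-1 → 2
  8-7 → 1
  2-0 → 2

0x21294D3E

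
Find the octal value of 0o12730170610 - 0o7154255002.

Subtract column by column in base 8:
  0-2 → 6 (borrow)
  1-0-1 → 0
  6-0 → 6
  0-5 → 3 (borrow)
  7-5-1 → 1
  1-2 → 7 (borrow)
  0-4-1 → 3 (borrow)
  3-5-1 → 5 (borrow)
  7-1-1 → 5
  2-7 → 3 (borrow)
  1-0-1 → 0

0o3553713606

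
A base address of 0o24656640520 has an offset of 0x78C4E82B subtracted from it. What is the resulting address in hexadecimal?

0o24656640520 = 0xA6BB4150 in hexadecimal.
Subtract column by column in base 16:
  0-B → 5 (borrow)
  5-2-1 → 2
  1-8 → 9 (borrow)
  4-E-1 → 5 (borrow)
  B-4-1 → 6
  B-C → F (borrow)
  6-8-1 → D (borrow)
  A-7-1 → 2

0x2DF65925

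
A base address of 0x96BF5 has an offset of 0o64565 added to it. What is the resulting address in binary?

0b10011101010101101010

0x96BF5 = 0b10010110101111110101 in binary.
0o64565 = 0b110100101110101 in binary.
Add column by column in base 2, right to left:
  1+1 = 0 carry 1
  0+0+1 = 1
  1+1 = 0 carry 1
  0+0+1 = 1
  1+1 = 0 carry 1
  1+1+1 = 1 carry 1
  1+1+1 = 1 carry 1
  1+0+1 = 0 carry 1
  1+1+1 = 1 carry 1
  1+0+1 = 0 carry 1
  0+0+1 = 1
  1+1 = 0 carry 1
  0+0+1 = 1
  1+1 = 0 carry 1
  1+1+1 = 1 carry 1
  0+0+1 = 1
  1+0 = 1
  0+0 = 0
  0+0 = 0
  1+0 = 1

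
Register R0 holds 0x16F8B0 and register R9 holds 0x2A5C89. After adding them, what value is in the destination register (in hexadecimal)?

Add column by column in base 16, right to left:
  0+9 = 9
  B+8 = 3 carry 1
  8+C+1 = 5 carry 1
  F+5+1 = 5 carry 1
  6+A+1 = 1 carry 1
  1+2+1 = 4

0x415539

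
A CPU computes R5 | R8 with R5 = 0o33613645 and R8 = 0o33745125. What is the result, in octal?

OR each oct digit independently (no carries):
  3|3=3, 3|3=3, 6|7=7, 1|4=5, 3|5=7, 6|1=7, 4|2=6, 5|5=5

0o33757765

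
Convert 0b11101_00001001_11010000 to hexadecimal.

Group the bits into nibbles: 0001 1101 0000 1001 1101 0000 → 1D09D0.

0x1D09D0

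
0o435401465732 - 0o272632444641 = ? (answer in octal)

0o142547021071

Subtract column by column in base 8:
  2-1 → 1
  3-4 → 7 (borrow)
  7-6-1 → 0
  5-4 → 1
  6-4 → 2
  4-4 → 0
  1-2 → 7 (borrow)
  0-3-1 → 4 (borrow)
  4-6-1 → 5 (borrow)
  5-2-1 → 2
  3-7 → 4 (borrow)
  4-2-1 → 1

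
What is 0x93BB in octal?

0o111673

Expand each hex digit to 4 bits: 9=1001 3=0011 B=1011 B=1011.
Group the bits in threes: 001 001 001 110 111 011 → 111673.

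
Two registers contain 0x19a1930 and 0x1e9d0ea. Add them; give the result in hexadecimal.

0x383ea1a

Add column by column in base 16, right to left:
  0+a = a
  3+e = 1 carry 1
  9+0+1 = a
  1+d = e
  a+9 = 3 carry 1
  9+e+1 = 8 carry 1
  1+1+1 = 3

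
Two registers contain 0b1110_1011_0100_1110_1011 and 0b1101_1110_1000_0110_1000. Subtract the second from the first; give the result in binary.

0b1100110010000011

Subtract column by column in base 2:
  1-0 → 1
  1-0 → 1
  0-0 → 0
  1-1 → 0
  0-0 → 0
  1-1 → 0
  1-1 → 0
  1-0 → 1
  0-0 → 0
  0-0 → 0
  1-0 → 1
  0-1 → 1 (borrow)
  1-0-1 → 0
  1-1 → 0
  0-1 → 1 (borrow)
  1-1-1 → 1 (borrow)
  0-1-1 → 0 (borrow)
  1-0-1 → 0
  1-1 → 0
  1-1 → 0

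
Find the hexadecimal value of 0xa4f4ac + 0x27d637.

0xcccae3

Add column by column in base 16, right to left:
  c+7 = 3 carry 1
  a+3+1 = e
  4+6 = a
  f+d = c carry 1
  4+7+1 = c
  a+2 = c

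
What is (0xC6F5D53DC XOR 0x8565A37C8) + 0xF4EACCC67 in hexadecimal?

0x1387B4307B

First 0xC6F5D53DC XOR 0x8565A37C8 = 0x439076414.
Add column by column in base 16, right to left:
  4+7 = B
  1+6 = 7
  4+C = 0 carry 1
  6+C+1 = 3 carry 1
  7+C+1 = 4 carry 1
  0+A+1 = B
  9+E = 7 carry 1
  3+4+1 = 8
  4+F = 3 carry 1
  final carry 1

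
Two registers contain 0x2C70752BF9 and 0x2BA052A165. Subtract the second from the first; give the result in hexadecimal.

0xD0228A94

Subtract column by column in base 16:
  9-5 → 4
  F-6 → 9
  B-1 → A
  2-A → 8 (borrow)
  5-2-1 → 2
  7-5 → 2
  0-0 → 0
  7-A → D (borrow)
  C-B-1 → 0
  2-2 → 0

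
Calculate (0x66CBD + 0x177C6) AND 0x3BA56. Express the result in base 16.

Add column by column in base 16, right to left:
  D+6 = 3 carry 1
  B+C+1 = 8 carry 1
  C+7+1 = 4 carry 1
  6+7+1 = E
  6+1 = 7
Sum = 0x7E483; now AND with 0x3BA56:
  7&3=3, E&B=A, 4&A=0, 8&5=0, 3&6=2

0x3A002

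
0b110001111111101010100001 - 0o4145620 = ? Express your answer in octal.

0o55627421

0b110001111111101010100001 = 0o61775241 in octal.
Subtract column by column in base 8:
  1-0 → 1
  4-2 → 2
  2-6 → 4 (borrow)
  5-5-1 → 7 (borrow)
  7-4-1 → 2
  7-1 → 6
  1-4 → 5 (borrow)
  6-0-1 → 5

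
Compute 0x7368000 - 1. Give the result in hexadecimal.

The trailing 3 digits are 0, so subtracting 1 borrows through: they become F and the next digit up decrements.

0x7367FFF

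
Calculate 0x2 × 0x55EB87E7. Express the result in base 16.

Multiply each base-16 digit by 2, carrying:
  7×2 = 14 → write E
  E×2 = 28 → write C carry 1
  7×2+1 = 15 → write F
  8×2 = 16 → write 0 carry 1
  B×2+1 = 23 → write 7 carry 1
  E×2+1 = 29 → write D carry 1
  5×2+1 = 11 → write B
  5×2 = 10 → write A

0xABD70FCE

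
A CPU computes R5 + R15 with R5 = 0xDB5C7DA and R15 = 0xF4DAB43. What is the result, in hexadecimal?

0x1D03731D

Add column by column in base 16, right to left:
  A+3 = D
  D+4 = 1 carry 1
  7+B+1 = 3 carry 1
  C+A+1 = 7 carry 1
  5+D+1 = 3 carry 1
  B+4+1 = 0 carry 1
  D+F+1 = D carry 1
  final carry 1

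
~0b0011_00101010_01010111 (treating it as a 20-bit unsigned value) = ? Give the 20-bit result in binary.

0b11001101010110101000

Invert each bit: 00110010101001010111 → 11001101010110101000.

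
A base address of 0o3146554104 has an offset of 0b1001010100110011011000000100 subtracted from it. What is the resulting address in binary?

0b10000010001111010001001000000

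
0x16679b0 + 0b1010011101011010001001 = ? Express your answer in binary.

0b1100100000101000000111001

0x16679b0 = 0b1011001100111100110110000 in binary.
Add column by column in base 2, right to left:
  0+1 = 1
  0+0 = 0
  0+0 = 0
  0+1 = 1
  1+0 = 1
  1+0 = 1
  0+0 = 0
  1+1 = 0 carry 1
  1+0+1 = 0 carry 1
  0+1+1 = 0 carry 1
  0+1+1 = 0 carry 1
  1+0+1 = 0 carry 1
  1+1+1 = 1 carry 1
  1+0+1 = 0 carry 1
  1+1+1 = 1 carry 1
  0+1+1 = 0 carry 1
  0+1+1 = 0 carry 1
  1+0+1 = 0 carry 1
  1+0+1 = 0 carry 1
  0+1+1 = 0 carry 1
  0+0+1 = 1
  1+1 = 0 carry 1
  1+0+1 = 0 carry 1
  0+0+1 = 1
  1+0 = 1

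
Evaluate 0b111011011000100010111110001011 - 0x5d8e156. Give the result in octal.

0o6542247065

0b111011011000100010111110001011 = 0o7330427613 in octal.
0x5d8e156 = 0o566160526 in octal.
Subtract column by column in base 8:
  3-6 → 5 (borrow)
  1-2-1 → 6 (borrow)
  6-5-1 → 0
  7-0 → 7
  2-6 → 4 (borrow)
  4-1-1 → 2
  0-6 → 2 (borrow)
  3-6-1 → 4 (borrow)
  3-5-1 → 5 (borrow)
  7-0-1 → 6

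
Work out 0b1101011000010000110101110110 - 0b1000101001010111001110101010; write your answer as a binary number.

0b100101110111001100111001100

Subtract column by column in base 2:
  0-0 → 0
  1-1 → 0
  1-0 → 1
  0-1 → 1 (borrow)
  1-0-1 → 0
  1-1 → 0
  1-0 → 1
  0-1 → 1 (borrow)
  1-1-1 → 1 (borrow)
  0-1-1 → 0 (borrow)
  1-0-1 → 0
  1-0 → 1
  0-1 → 1 (borrow)
  0-1-1 → 0 (borrow)
  0-1-1 → 0 (borrow)
  0-0-1 → 1 (borrow)
  1-1-1 → 1 (borrow)
  0-0-1 → 1 (borrow)
  0-1-1 → 0 (borrow)
  0-0-1 → 1 (borrow)
  0-0-1 → 1 (borrow)
  1-1-1 → 1 (borrow)
  1-0-1 → 0
  0-1 → 1 (borrow)
  1-0-1 → 0
  0-0 → 0
  1-0 → 1
  1-1 → 0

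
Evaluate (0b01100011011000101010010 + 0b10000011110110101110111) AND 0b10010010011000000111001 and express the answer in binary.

0b10000010001000000001001

Add column by column in base 2, right to left:
  0+1 = 1
  1+1 = 0 carry 1
  0+1+1 = 0 carry 1
  0+0+1 = 1
  1+1 = 0 carry 1
  0+1+1 = 0 carry 1
  1+1+1 = 1 carry 1
  0+0+1 = 1
  1+1 = 0 carry 1
  0+0+1 = 1
  0+1 = 1
  0+1 = 1
  1+0 = 1
  1+1 = 0 carry 1
  0+1+1 = 0 carry 1
  1+1+1 = 1 carry 1
  1+1+1 = 1 carry 1
  0+0+1 = 1
  0+0 = 0
  0+0 = 0
  1+0 = 1
  1+0 = 1
  0+1 = 1
Sum = 0b11100111001111011001001; now AND with 0b10010010011000000111001:
  11100111001111011001001
& 10010010011000000111001
= 10000010001000000001001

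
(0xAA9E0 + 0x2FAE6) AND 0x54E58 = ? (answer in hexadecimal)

0x50440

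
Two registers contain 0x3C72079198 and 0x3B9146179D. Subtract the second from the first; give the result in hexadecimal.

0xE0C179FB

Subtract column by column in base 16:
  8-D → B (borrow)
  9-9-1 → F (borrow)
  1-7-1 → 9 (borrow)
  9-1-1 → 7
  7-6 → 1
  0-4 → C (borrow)
  2-1-1 → 0
  7-9 → E (borrow)
  C-B-1 → 0
  3-3 → 0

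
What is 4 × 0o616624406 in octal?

0o3073122030

Multiply each base-8 digit by 4, carrying:
  6×4 = 24 → write 0 carry 3
  0×4+3 = 3 → write 3
  4×4 = 16 → write 0 carry 2
  4×4+2 = 18 → write 2 carry 2
  2×4+2 = 10 → write 2 carry 1
  6×4+1 = 25 → write 1 carry 3
  6×4+3 = 27 → write 3 carry 3
  1×4+3 = 7 → write 7
  6×4 = 24 → write 0 carry 3
  remaining carry: 3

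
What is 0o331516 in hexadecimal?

Each octal digit is 3 bits: 3=011 3=011 1=001 5=101 1=001 6=110.
Group the bits into nibbles: 0001 1011 0011 0100 1110 → 1b34e.

0x1b34e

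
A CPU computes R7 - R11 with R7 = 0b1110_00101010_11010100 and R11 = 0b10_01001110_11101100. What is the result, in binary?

0b10111101101111101000

Subtract column by column in base 2:
  0-0 → 0
  0-0 → 0
  1-1 → 0
  0-1 → 1 (borrow)
  1-0-1 → 0
  0-1 → 1 (borrow)
  1-1-1 → 1 (borrow)
  1-1-1 → 1 (borrow)
  0-0-1 → 1 (borrow)
  1-1-1 → 1 (borrow)
  0-1-1 → 0 (borrow)
  1-1-1 → 1 (borrow)
  0-0-1 → 1 (borrow)
  1-0-1 → 0
  0-1 → 1 (borrow)
  0-0-1 → 1 (borrow)
  0-0-1 → 1 (borrow)
  1-1-1 → 1 (borrow)
  1-0-1 → 0
  1-0 → 1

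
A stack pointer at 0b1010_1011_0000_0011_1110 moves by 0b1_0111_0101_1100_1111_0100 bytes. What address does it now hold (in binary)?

0b1000100000110100110010

Add column by column in base 2, right to left:
  0+0 = 0
  1+0 = 1
  1+1 = 0 carry 1
  1+0+1 = 0 carry 1
  1+1+1 = 1 carry 1
  1+1+1 = 1 carry 1
  0+1+1 = 0 carry 1
  0+1+1 = 0 carry 1
  0+0+1 = 1
  0+0 = 0
  0+1 = 1
  0+1 = 1
  1+1 = 0 carry 1
  1+0+1 = 0 carry 1
  0+1+1 = 0 carry 1
  1+0+1 = 0 carry 1
  0+1+1 = 0 carry 1
  1+1+1 = 1 carry 1
  0+1+1 = 0 carry 1
  1+0+1 = 0 carry 1
  0+1+1 = 0 carry 1
  final carry 1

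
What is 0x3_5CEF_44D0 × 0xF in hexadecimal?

0x3272050830

Multiply each base-16 digit by 15, carrying:
  0×15 = 0 → write 0
  D×15 = 195 → write 3 carry 12
  4×15+12 = 72 → write 8 carry 4
  4×15+4 = 64 → write 0 carry 4
  F×15+4 = 229 → write 5 carry 14
  E×15+14 = 224 → write 0 carry 14
  C×15+14 = 194 → write 2 carry 12
  5×15+12 = 87 → write 7 carry 5
  3×15+5 = 50 → write 2 carry 3
  remaining carry: 3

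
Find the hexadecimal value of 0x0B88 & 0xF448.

AND each hex digit independently (no carries):
  0&F=0, B&4=0, 8&4=0, 8&8=8

0x0008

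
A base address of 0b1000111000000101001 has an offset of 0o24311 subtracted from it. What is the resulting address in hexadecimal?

0x44760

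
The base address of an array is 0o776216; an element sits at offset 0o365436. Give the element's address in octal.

0o1363654

Add column by column in base 8, right to left:
  6+6 = 4 carry 1
  1+3+1 = 5
  2+4 = 6
  6+5 = 3 carry 1
  7+6+1 = 6 carry 1
  7+3+1 = 3 carry 1
  final carry 1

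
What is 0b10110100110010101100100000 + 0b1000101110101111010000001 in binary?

0b11111010101000100110100001

Add column by column in base 2, right to left:
  0+1 = 1
  0+0 = 0
  0+0 = 0
  0+0 = 0
  0+0 = 0
  1+0 = 1
  0+0 = 0
  0+1 = 1
  1+0 = 1
  1+1 = 0 carry 1
  0+1+1 = 0 carry 1
  1+1+1 = 1 carry 1
  0+1+1 = 0 carry 1
  1+0+1 = 0 carry 1
  0+1+1 = 0 carry 1
  0+0+1 = 1
  1+1 = 0 carry 1
  1+1+1 = 1 carry 1
  0+1+1 = 0 carry 1
  0+0+1 = 1
  1+1 = 0 carry 1
  0+0+1 = 1
  1+0 = 1
  1+0 = 1
  0+1 = 1
  1+0 = 1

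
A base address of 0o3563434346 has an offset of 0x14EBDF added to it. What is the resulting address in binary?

0b11101111000110010010011000101

0o3563434346 = 0b11101110011100011100011100110 in binary.
0x14EBDF = 0b101001110101111011111 in binary.
Add column by column in base 2, right to left:
  0+1 = 1
  1+1 = 0 carry 1
  1+1+1 = 1 carry 1
  0+1+1 = 0 carry 1
  0+1+1 = 0 carry 1
  1+0+1 = 0 carry 1
  1+1+1 = 1 carry 1
  1+1+1 = 1 carry 1
  0+1+1 = 0 carry 1
  0+1+1 = 0 carry 1
  0+0+1 = 1
  1+1 = 0 carry 1
  1+0+1 = 0 carry 1
  1+1+1 = 1 carry 1
  0+1+1 = 0 carry 1
  0+1+1 = 0 carry 1
  0+0+1 = 1
  1+0 = 1
  1+1 = 0 carry 1
  1+0+1 = 0 carry 1
  0+1+1 = 0 carry 1
  0+0+1 = 1
  1+0 = 1
  1+0 = 1
  1+0 = 1
  0+0 = 0
  1+0 = 1
  1+0 = 1
  1+0 = 1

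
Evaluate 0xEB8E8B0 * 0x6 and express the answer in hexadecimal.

Multiply each base-16 digit by 6, carrying:
  0×6 = 0 → write 0
  B×6 = 66 → write 2 carry 4
  8×6+4 = 52 → write 4 carry 3
  E×6+3 = 87 → write 7 carry 5
  8×6+5 = 53 → write 5 carry 3
  B×6+3 = 69 → write 5 carry 4
  E×6+4 = 88 → write 8 carry 5
  remaining carry: 5

0x58557420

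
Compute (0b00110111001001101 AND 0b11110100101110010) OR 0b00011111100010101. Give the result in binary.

0b00110111001001101 AND 0b11110100101110010 = 0b00110100001000000.
Then OR with 0b00011111100010101.

0b111111101010101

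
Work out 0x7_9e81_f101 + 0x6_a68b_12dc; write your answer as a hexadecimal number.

0xe450d03dd

Add column by column in base 16, right to left:
  1+c = d
  0+d = d
  1+2 = 3
  f+1 = 0 carry 1
  1+b+1 = d
  8+8 = 0 carry 1
  e+6+1 = 5 carry 1
  9+a+1 = 4 carry 1
  7+6+1 = e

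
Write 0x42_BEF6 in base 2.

Expand each hex digit to 4 bits: 4=0100 2=0010 B=1011 E=1110 F=1111 6=0110.

0b10000101011111011110110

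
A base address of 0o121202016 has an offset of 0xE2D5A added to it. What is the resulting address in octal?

0o124630550

0xE2D5A = 0o3426532 in octal.
Add column by column in base 8, right to left:
  6+2 = 0 carry 1
  1+3+1 = 5
  0+5 = 5
  2+6 = 0 carry 1
  0+2+1 = 3
  2+4 = 6
  1+3 = 4
  2+0 = 2
  1+0 = 1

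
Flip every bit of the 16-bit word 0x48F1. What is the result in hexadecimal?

0xB70E

Each hex digit d becomes F−d:
  4→B, 8→7, F→0, 1→E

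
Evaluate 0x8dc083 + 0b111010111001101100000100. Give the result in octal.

0o136255607

0x8dc083 = 0o43340203 in octal.
0b111010111001101100000100 = 0o72715404 in octal.
Add column by column in base 8, right to left:
  3+4 = 7
  0+0 = 0
  2+4 = 6
  0+5 = 5
  4+1 = 5
  3+7 = 2 carry 1
  3+2+1 = 6
  4+7 = 3 carry 1
  final carry 1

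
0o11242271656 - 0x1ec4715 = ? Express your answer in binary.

0b1001000100111010010110010011001

0o11242271656 = 0b1001010100010010111001110101110 in binary.
0x1ec4715 = 0b1111011000100011100010101 in binary.
Subtract column by column in base 2:
  0-1 → 1 (borrow)
  1-0-1 → 0
  1-1 → 0
  1-0 → 1
  0-1 → 1 (borrow)
  1-0-1 → 0
  0-0 → 0
  1-0 → 1
  1-1 → 0
  1-1 → 0
  0-1 → 1 (borrow)
  0-0-1 → 1 (borrow)
  1-0-1 → 0
  1-0 → 1
  1-1 → 0
  0-0 → 0
  1-0 → 1
  0-0 → 0
  0-1 → 1 (borrow)
  1-1-1 → 1 (borrow)
  0-0-1 → 1 (borrow)
  0-1-1 → 0 (borrow)
  0-1-1 → 0 (borrow)
  1-1-1 → 1 (borrow)
  0-1-1 → 0 (borrow)
  1-0-1 → 0
  0-0 → 0
  1-0 → 1
  0-0 → 0
  0-0 → 0
  1-0 → 1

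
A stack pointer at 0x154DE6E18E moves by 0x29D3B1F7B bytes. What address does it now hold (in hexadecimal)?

Add column by column in base 16, right to left:
  E+B = 9 carry 1
  8+7+1 = 0 carry 1
  1+F+1 = 1 carry 1
  E+1+1 = 0 carry 1
  6+B+1 = 2 carry 1
  E+3+1 = 2 carry 1
  D+D+1 = B carry 1
  4+9+1 = E
  5+2 = 7
  1+0 = 1

0x17EB220109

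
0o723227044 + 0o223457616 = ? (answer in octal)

Add column by column in base 8, right to left:
  4+6 = 2 carry 1
  4+1+1 = 6
  0+6 = 6
  7+7 = 6 carry 1
  2+5+1 = 0 carry 1
  2+4+1 = 7
  3+3 = 6
  2+2 = 4
  7+2 = 1 carry 1
  final carry 1

0o1146706662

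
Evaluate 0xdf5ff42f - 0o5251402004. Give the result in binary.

0xdf5ff42f = 0b11011111010111111111010000101111 in binary.
0o5251402004 = 0b101010101001100000010000000100 in binary.
Subtract column by column in base 2:
  1-0 → 1
  1-0 → 1
  1-1 → 0
  1-0 → 1
  0-0 → 0
  1-0 → 1
  0-0 → 0
  0-0 → 0
  0-0 → 0
  0-0 → 0
  1-1 → 0
  0-0 → 0
  1-0 → 1
  1-0 → 1
  1-0 → 1
  1-0 → 1
  1-0 → 1
  1-1 → 0
  1-1 → 0
  1-0 → 1
  1-0 → 1
  0-1 → 1 (borrow)
  1-0-1 → 0
  0-1 → 1 (borrow)
  1-0-1 → 0
  1-1 → 0
  1-0 → 1
  1-1 → 0
  1-0 → 1
  0-1 → 1 (borrow)
  1-0-1 → 0
  1-0 → 1

0b10110100101110011111000000101011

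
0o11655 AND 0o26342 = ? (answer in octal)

0o00240

AND each oct digit independently (no carries):
  1&2=0, 1&6=0, 6&3=2, 5&4=4, 5&2=0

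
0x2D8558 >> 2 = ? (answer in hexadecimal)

2 bits is not a whole number of base-16 digits; in binary: 1011011000010101011000 >> 2 = 10110110000101010110.

0xB6156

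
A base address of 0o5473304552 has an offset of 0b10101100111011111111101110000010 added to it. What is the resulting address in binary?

0b11011001110111011000010011101100

0o5473304552 = 0b101100111011011000100101101010 in binary.
Add column by column in base 2, right to left:
  0+0 = 0
  1+1 = 0 carry 1
  0+0+1 = 1
  1+0 = 1
  0+0 = 0
  1+0 = 1
  1+0 = 1
  0+1 = 1
  1+1 = 0 carry 1
  0+1+1 = 0 carry 1
  0+0+1 = 1
  1+1 = 0 carry 1
  0+1+1 = 0 carry 1
  0+1+1 = 0 carry 1
  0+1+1 = 0 carry 1
  1+1+1 = 1 carry 1
  1+1+1 = 1 carry 1
  0+1+1 = 0 carry 1
  1+1+1 = 1 carry 1
  1+1+1 = 1 carry 1
  0+0+1 = 1
  1+1 = 0 carry 1
  1+1+1 = 1 carry 1
  1+1+1 = 1 carry 1
  0+0+1 = 1
  0+0 = 0
  1+1 = 0 carry 1
  1+1+1 = 1 carry 1
  0+0+1 = 1
  1+1 = 0 carry 1
  0+0+1 = 1
  0+1 = 1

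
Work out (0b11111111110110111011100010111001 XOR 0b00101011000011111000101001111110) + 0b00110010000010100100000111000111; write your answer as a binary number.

0b100000110110111100111010010001110

First 0b11111111110110111011100010111001 XOR 0b00101011000011111000101001111110 = 0b11010100110101000011001011000111.
Add column by column in base 2, right to left:
  1+1 = 0 carry 1
  1+1+1 = 1 carry 1
  1+1+1 = 1 carry 1
  0+0+1 = 1
  0+0 = 0
  0+0 = 0
  1+1 = 0 carry 1
  1+1+1 = 1 carry 1
  0+1+1 = 0 carry 1
  1+0+1 = 0 carry 1
  0+0+1 = 1
  0+0 = 0
  1+0 = 1
  1+0 = 1
  0+1 = 1
  0+0 = 0
  0+0 = 0
  0+1 = 1
  1+0 = 1
  0+1 = 1
  1+0 = 1
  0+0 = 0
  1+0 = 1
  1+0 = 1
  0+0 = 0
  0+1 = 1
  1+0 = 1
  0+0 = 0
  1+1 = 0 carry 1
  0+1+1 = 0 carry 1
  1+0+1 = 0 carry 1
  1+0+1 = 0 carry 1
  final carry 1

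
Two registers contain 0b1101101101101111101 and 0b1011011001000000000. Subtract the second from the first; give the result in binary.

0b10010100101111101

Subtract column by column in base 2:
  1-0 → 1
  0-0 → 0
  1-0 → 1
  1-0 → 1
  1-0 → 1
  1-0 → 1
  1-0 → 1
  0-0 → 0
  1-0 → 1
  1-1 → 0
  0-0 → 0
  1-0 → 1
  1-1 → 0
  0-1 → 1 (borrow)
  1-0-1 → 0
  1-1 → 0
  0-1 → 1 (borrow)
  1-0-1 → 0
  1-1 → 0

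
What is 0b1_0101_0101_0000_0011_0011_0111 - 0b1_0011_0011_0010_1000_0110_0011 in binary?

0b1000011101101011010100

Subtract column by column in base 2:
  1-1 → 0
  1-1 → 0
  1-0 → 1
  0-0 → 0
  1-0 → 1
  1-1 → 0
  0-1 → 1 (borrow)
  0-0-1 → 1 (borrow)
  1-0-1 → 0
  1-0 → 1
  0-0 → 0
  0-1 → 1 (borrow)
  0-0-1 → 1 (borrow)
  0-1-1 → 0 (borrow)
  0-0-1 → 1 (borrow)
  0-0-1 → 1 (borrow)
  1-1-1 → 1 (borrow)
  0-1-1 → 0 (borrow)
  1-0-1 → 0
  0-0 → 0
  1-1 → 0
  0-1 → 1 (borrow)
  1-0-1 → 0
  0-0 → 0
  1-1 → 0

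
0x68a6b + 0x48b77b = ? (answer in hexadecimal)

Add column by column in base 16, right to left:
  b+b = 6 carry 1
  6+7+1 = e
  a+7 = 1 carry 1
  8+b+1 = 4 carry 1
  6+8+1 = f
  0+4 = 4

0x4f41e6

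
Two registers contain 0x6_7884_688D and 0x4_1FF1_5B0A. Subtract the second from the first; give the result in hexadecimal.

0x258930D83

Subtract column by column in base 16:
  D-A → 3
  8-0 → 8
  8-B → D (borrow)
  6-5-1 → 0
  4-1 → 3
  8-F → 9 (borrow)
  8-F-1 → 8 (borrow)
  7-1-1 → 5
  6-4 → 2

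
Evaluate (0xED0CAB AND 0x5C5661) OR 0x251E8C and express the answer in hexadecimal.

0x6D1EAD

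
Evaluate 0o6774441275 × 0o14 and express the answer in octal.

0o123726620334

Multiply each base-8 digit by 12, carrying:
  5×12 = 60 → write 4 carry 7
  7×12+7 = 91 → write 3 carry 11
  2×12+11 = 35 → write 3 carry 4
  1×12+4 = 16 → write 0 carry 2
  4×12+2 = 50 → write 2 carry 6
  4×12+6 = 54 → write 6 carry 6
  4×12+6 = 54 → write 6 carry 6
  7×12+6 = 90 → write 2 carry 11
  7×12+11 = 95 → write 7 carry 11
  6×12+11 = 83 → write 3 carry 10
  remaining carry: 12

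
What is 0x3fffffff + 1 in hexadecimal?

The trailing 7 digits are F (max in base 16), so adding 1 cascades: they roll to 0 and the next digit up increments.

0x40000000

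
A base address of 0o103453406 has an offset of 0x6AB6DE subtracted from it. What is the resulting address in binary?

0b101000111010000000101000

0o103453406 = 0b1000011100101011100000110 in binary.
0x6AB6DE = 0b11010101011011011011110 in binary.
Subtract column by column in base 2:
  0-0 → 0
  1-1 → 0
  1-1 → 0
  0-1 → 1 (borrow)
  0-1-1 → 0 (borrow)
  0-0-1 → 1 (borrow)
  0-1-1 → 0 (borrow)
  0-1-1 → 0 (borrow)
  1-0-1 → 0
  1-1 → 0
  1-1 → 0
  0-0 → 0
  1-1 → 0
  0-1 → 1 (borrow)
  1-0-1 → 0
  0-1 → 1 (borrow)
  0-0-1 → 1 (borrow)
  1-1-1 → 1 (borrow)
  1-0-1 → 0
  1-1 → 0
  0-0 → 0
  0-1 → 1 (borrow)
  0-1-1 → 0 (borrow)
  0-0-1 → 1 (borrow)
  1-0-1 → 0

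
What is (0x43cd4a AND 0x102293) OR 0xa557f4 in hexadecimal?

0x43cd4a AND 0x102293 = 0x000002.
Then OR with 0xa557f4.

0xa557f6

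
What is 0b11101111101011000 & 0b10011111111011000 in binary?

AND bit by bit (1 only where both bits are 1):
  11101111101011000
& 10011111111011000
= 10001111101011000

0b10001111101011000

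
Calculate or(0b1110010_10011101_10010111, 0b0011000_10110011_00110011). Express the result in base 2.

0b11110101011111110110111

OR bit by bit (1 where either bit is 1):
  11100101001110110010111
| 00110001011001100110011
= 11110101011111110110111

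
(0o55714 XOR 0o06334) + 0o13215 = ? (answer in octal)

First 0o55714 XOR 0o06334 = 0o53420.
Add column by column in base 8, right to left:
  0+5 = 5
  2+1 = 3
  4+2 = 6
  3+3 = 6
  5+1 = 6

0o66635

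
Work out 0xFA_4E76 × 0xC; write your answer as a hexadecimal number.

Multiply each base-16 digit by 12, carrying:
  6×12 = 72 → write 8 carry 4
  7×12+4 = 88 → write 8 carry 5
  E×12+5 = 173 → write D carry 10
  4×12+10 = 58 → write A carry 3
  A×12+3 = 123 → write B carry 7
  F×12+7 = 187 → write B carry 11
  remaining carry: B

0xBBBAD88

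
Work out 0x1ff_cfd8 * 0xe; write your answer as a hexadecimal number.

Multiply each base-16 digit by 14, carrying:
  8×14 = 112 → write 0 carry 7
  d×14+7 = 189 → write d carry 11
  f×14+11 = 221 → write d carry 13
  c×14+13 = 181 → write 5 carry 11
  f×14+11 = 221 → write d carry 13
  f×14+13 = 223 → write f carry 13
  1×14+13 = 27 → write b carry 1
  remaining carry: 1

0x1bfd5dd0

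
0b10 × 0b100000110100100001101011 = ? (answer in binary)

Multiply each base-2 digit by 2, carrying:
  1×2 = 2 → write 0 carry 1
  1×2+1 = 3 → write 1 carry 1
  0×2+1 = 1 → write 1
  1×2 = 2 → write 0 carry 1
  0×2+1 = 1 → write 1
  1×2 = 2 → write 0 carry 1
  1×2+1 = 3 → write 1 carry 1
  0×2+1 = 1 → write 1
  0×2 = 0 → write 0
  0×2 = 0 → write 0
  0×2 = 0 → write 0
  1×2 = 2 → write 0 carry 1
  0×2+1 = 1 → write 1
  0×2 = 0 → write 0
  1×2 = 2 → write 0 carry 1
  0×2+1 = 1 → write 1
  1×2 = 2 → write 0 carry 1
  1×2+1 = 3 → write 1 carry 1
  0×2+1 = 1 → write 1
  0×2 = 0 → write 0
  0×2 = 0 → write 0
  0×2 = 0 → write 0
  0×2 = 0 → write 0
  1×2 = 2 → write 0 carry 1
  remaining carry: 1

0b1000001101001000011010110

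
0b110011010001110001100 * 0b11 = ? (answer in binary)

Multiply each base-2 digit by 3, carrying:
  0×3 = 0 → write 0
  0×3 = 0 → write 0
  1×3 = 3 → write 1 carry 1
  1×3+1 = 4 → write 0 carry 2
  0×3+2 = 2 → write 0 carry 1
  0×3+1 = 1 → write 1
  0×3 = 0 → write 0
  1×3 = 3 → write 1 carry 1
  1×3+1 = 4 → write 0 carry 2
  1×3+2 = 5 → write 1 carry 2
  0×3+2 = 2 → write 0 carry 1
  0×3+1 = 1 → write 1
  0×3 = 0 → write 0
  1×3 = 3 → write 1 carry 1
  0×3+1 = 1 → write 1
  1×3 = 3 → write 1 carry 1
  1×3+1 = 4 → write 0 carry 2
  0×3+2 = 2 → write 0 carry 1
  0×3+1 = 1 → write 1
  1×3 = 3 → write 1 carry 1
  1×3+1 = 4 → write 0 carry 2
  remaining carry: 10

0b10011001110101010100100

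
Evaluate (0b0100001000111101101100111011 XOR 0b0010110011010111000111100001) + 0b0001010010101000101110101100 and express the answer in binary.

0b1000001110010011011010000110

First 0b0100001000111101101100111011 XOR 0b0010110011010111000111100001 = 0b0110111011101010101011011010.
Add column by column in base 2, right to left:
  0+0 = 0
  1+0 = 1
  0+1 = 1
  1+1 = 0 carry 1
  1+0+1 = 0 carry 1
  0+1+1 = 0 carry 1
  1+0+1 = 0 carry 1
  1+1+1 = 1 carry 1
  0+1+1 = 0 carry 1
  1+1+1 = 1 carry 1
  0+0+1 = 1
  1+1 = 0 carry 1
  0+0+1 = 1
  1+0 = 1
  0+0 = 0
  1+1 = 0 carry 1
  0+0+1 = 1
  1+1 = 0 carry 1
  1+0+1 = 0 carry 1
  1+1+1 = 1 carry 1
  0+0+1 = 1
  1+0 = 1
  1+1 = 0 carry 1
  1+0+1 = 0 carry 1
  0+1+1 = 0 carry 1
  1+0+1 = 0 carry 1
  1+0+1 = 0 carry 1
  final carry 1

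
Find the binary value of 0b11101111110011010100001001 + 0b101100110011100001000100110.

Add column by column in base 2, right to left:
  1+0 = 1
  0+1 = 1
  0+1 = 1
  1+0 = 1
  0+0 = 0
  0+1 = 1
  0+0 = 0
  0+0 = 0
  1+0 = 1
  0+1 = 1
  1+0 = 1
  0+0 = 0
  1+0 = 1
  1+0 = 1
  0+1 = 1
  0+1 = 1
  1+1 = 0 carry 1
  1+0+1 = 0 carry 1
  1+0+1 = 0 carry 1
  1+1+1 = 1 carry 1
  1+1+1 = 1 carry 1
  1+0+1 = 0 carry 1
  0+0+1 = 1
  1+1 = 0 carry 1
  1+1+1 = 1 carry 1
  1+0+1 = 0 carry 1
  0+1+1 = 0 carry 1
  final carry 1

0b1001010110001111011100101111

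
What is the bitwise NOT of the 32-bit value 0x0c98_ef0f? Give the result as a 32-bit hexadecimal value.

Each hex digit d becomes f−d:
  0→f, c→3, 9→6, 8→7, e→1, f→0, 0→f, f→0

0xf36710f0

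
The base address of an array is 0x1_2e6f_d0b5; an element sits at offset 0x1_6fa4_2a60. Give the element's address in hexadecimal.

Add column by column in base 16, right to left:
  5+0 = 5
  b+6 = 1 carry 1
  0+a+1 = b
  d+2 = f
  f+4 = 3 carry 1
  6+a+1 = 1 carry 1
  e+f+1 = e carry 1
  2+6+1 = 9
  1+1 = 2

0x29e13fb15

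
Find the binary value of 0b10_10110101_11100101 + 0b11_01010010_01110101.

Add column by column in base 2, right to left:
  1+1 = 0 carry 1
  0+0+1 = 1
  1+1 = 0 carry 1
  0+0+1 = 1
  0+1 = 1
  1+1 = 0 carry 1
  1+1+1 = 1 carry 1
  1+0+1 = 0 carry 1
  1+0+1 = 0 carry 1
  0+1+1 = 0 carry 1
  1+0+1 = 0 carry 1
  0+0+1 = 1
  1+1 = 0 carry 1
  1+0+1 = 0 carry 1
  0+1+1 = 0 carry 1
  1+0+1 = 0 carry 1
  0+1+1 = 0 carry 1
  1+1+1 = 1 carry 1
  final carry 1

0b1100000100001011010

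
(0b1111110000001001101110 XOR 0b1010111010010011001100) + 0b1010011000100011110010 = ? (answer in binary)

0b1111100010111110010100

First 0b1111110000001001101110 XOR 0b1010111010010011001100 = 0b0101001010011010100010.
Add column by column in base 2, right to left:
  0+0 = 0
  1+1 = 0 carry 1
  0+0+1 = 1
  0+0 = 0
  0+1 = 1
  1+1 = 0 carry 1
  0+1+1 = 0 carry 1
  1+1+1 = 1 carry 1
  0+0+1 = 1
  1+0 = 1
  1+0 = 1
  0+1 = 1
  0+0 = 0
  1+0 = 1
  0+0 = 0
  1+1 = 0 carry 1
  0+1+1 = 0 carry 1
  0+0+1 = 1
  1+0 = 1
  0+1 = 1
  1+0 = 1
  0+1 = 1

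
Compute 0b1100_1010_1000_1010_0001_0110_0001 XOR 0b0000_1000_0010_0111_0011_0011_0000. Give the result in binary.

0b1100001010101101001001010001

XOR bit by bit (1 where the bits differ):
  1100101010001010000101100001
^ 0000100000100111001100110000
= 1100001010101101001001010001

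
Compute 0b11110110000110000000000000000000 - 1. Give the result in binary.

The trailing 19 digits are 0, so subtracting 1 borrows through: they become 1 and the next digit up decrements.

0b11110110000101111111111111111111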